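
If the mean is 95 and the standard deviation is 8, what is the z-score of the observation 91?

-0.5

Step 1: Recall the z-score formula: z = (x - mu) / sigma
Step 2: Substitute values: z = (91 - 95) / 8
Step 3: z = -4 / 8 = -0.5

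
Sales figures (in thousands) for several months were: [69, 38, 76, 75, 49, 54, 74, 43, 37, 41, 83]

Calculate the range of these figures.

46

Step 1: Identify the maximum value: max = 83
Step 2: Identify the minimum value: min = 37
Step 3: Range = max - min = 83 - 37 = 46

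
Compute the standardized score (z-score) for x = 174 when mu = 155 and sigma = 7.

2.7143

Step 1: Recall the z-score formula: z = (x - mu) / sigma
Step 2: Substitute values: z = (174 - 155) / 7
Step 3: z = 19 / 7 = 2.7143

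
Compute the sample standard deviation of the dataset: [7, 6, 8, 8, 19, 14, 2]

5.6104

Step 1: Compute the mean: 9.1429
Step 2: Sum of squared deviations from the mean: 188.8571
Step 3: Sample variance = 188.8571 / 6 = 31.4762
Step 4: Standard deviation = sqrt(31.4762) = 5.6104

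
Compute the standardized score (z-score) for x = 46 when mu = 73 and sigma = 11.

-2.4545

Step 1: Recall the z-score formula: z = (x - mu) / sigma
Step 2: Substitute values: z = (46 - 73) / 11
Step 3: z = -27 / 11 = -2.4545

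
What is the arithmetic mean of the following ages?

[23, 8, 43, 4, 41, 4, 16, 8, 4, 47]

19.8

Step 1: Sum all values: 23 + 8 + 43 + 4 + 41 + 4 + 16 + 8 + 4 + 47 = 198
Step 2: Count the number of values: n = 10
Step 3: Mean = sum / n = 198 / 10 = 19.8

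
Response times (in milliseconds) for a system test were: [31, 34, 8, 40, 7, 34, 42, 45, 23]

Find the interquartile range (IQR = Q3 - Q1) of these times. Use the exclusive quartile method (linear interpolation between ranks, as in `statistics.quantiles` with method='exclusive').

25.5

Step 1: Sort the data: [7, 8, 23, 31, 34, 34, 40, 42, 45]
Step 2: n = 9
Step 3: Using the exclusive quartile method:
  Q1 = 15.5
  Q2 (median) = 34
  Q3 = 41
  IQR = Q3 - Q1 = 41 - 15.5 = 25.5
Step 4: IQR = 25.5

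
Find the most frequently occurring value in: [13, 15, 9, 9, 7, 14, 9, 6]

9

Step 1: Count the frequency of each value:
  6: appears 1 time(s)
  7: appears 1 time(s)
  9: appears 3 time(s)
  13: appears 1 time(s)
  14: appears 1 time(s)
  15: appears 1 time(s)
Step 2: The value 9 appears most frequently (3 times).
Step 3: Mode = 9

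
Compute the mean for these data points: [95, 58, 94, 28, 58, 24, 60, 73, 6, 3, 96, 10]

50.4167

Step 1: Sum all values: 95 + 58 + 94 + 28 + 58 + 24 + 60 + 73 + 6 + 3 + 96 + 10 = 605
Step 2: Count the number of values: n = 12
Step 3: Mean = sum / n = 605 / 12 = 50.4167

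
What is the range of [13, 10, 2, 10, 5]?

11

Step 1: Identify the maximum value: max = 13
Step 2: Identify the minimum value: min = 2
Step 3: Range = max - min = 13 - 2 = 11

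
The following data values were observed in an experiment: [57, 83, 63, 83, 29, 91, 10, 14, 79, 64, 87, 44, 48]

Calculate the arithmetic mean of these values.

57.8462

Step 1: Sum all values: 57 + 83 + 63 + 83 + 29 + 91 + 10 + 14 + 79 + 64 + 87 + 44 + 48 = 752
Step 2: Count the number of values: n = 13
Step 3: Mean = sum / n = 752 / 13 = 57.8462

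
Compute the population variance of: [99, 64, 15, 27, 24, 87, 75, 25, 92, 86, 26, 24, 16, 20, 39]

938.0622

Step 1: Compute the mean: (99 + 64 + 15 + 27 + 24 + 87 + 75 + 25 + 92 + 86 + 26 + 24 + 16 + 20 + 39) / 15 = 47.9333
Step 2: Compute squared deviations from the mean:
  (99 - 47.9333)^2 = 2607.8044
  (64 - 47.9333)^2 = 258.1378
  (15 - 47.9333)^2 = 1084.6044
  (27 - 47.9333)^2 = 438.2044
  (24 - 47.9333)^2 = 572.8044
  (87 - 47.9333)^2 = 1526.2044
  (75 - 47.9333)^2 = 732.6044
  (25 - 47.9333)^2 = 525.9378
  (92 - 47.9333)^2 = 1941.8711
  (86 - 47.9333)^2 = 1449.0711
  (26 - 47.9333)^2 = 481.0711
  (24 - 47.9333)^2 = 572.8044
  (16 - 47.9333)^2 = 1019.7378
  (20 - 47.9333)^2 = 780.2711
  (39 - 47.9333)^2 = 79.8044
Step 3: Sum of squared deviations = 14070.9333
Step 4: Population variance = 14070.9333 / 15 = 938.0622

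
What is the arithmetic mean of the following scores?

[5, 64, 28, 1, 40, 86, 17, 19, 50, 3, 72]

35

Step 1: Sum all values: 5 + 64 + 28 + 1 + 40 + 86 + 17 + 19 + 50 + 3 + 72 = 385
Step 2: Count the number of values: n = 11
Step 3: Mean = sum / n = 385 / 11 = 35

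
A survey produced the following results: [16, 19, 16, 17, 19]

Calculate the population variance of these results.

1.84

Step 1: Compute the mean: (16 + 19 + 16 + 17 + 19) / 5 = 17.4
Step 2: Compute squared deviations from the mean:
  (16 - 17.4)^2 = 1.96
  (19 - 17.4)^2 = 2.56
  (16 - 17.4)^2 = 1.96
  (17 - 17.4)^2 = 0.16
  (19 - 17.4)^2 = 2.56
Step 3: Sum of squared deviations = 9.2
Step 4: Population variance = 9.2 / 5 = 1.84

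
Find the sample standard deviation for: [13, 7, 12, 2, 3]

5.0299

Step 1: Compute the mean: 7.4
Step 2: Sum of squared deviations from the mean: 101.2
Step 3: Sample variance = 101.2 / 4 = 25.3
Step 4: Standard deviation = sqrt(25.3) = 5.0299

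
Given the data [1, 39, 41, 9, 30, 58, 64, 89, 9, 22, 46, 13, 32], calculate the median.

32

Step 1: Sort the data in ascending order: [1, 9, 9, 13, 22, 30, 32, 39, 41, 46, 58, 64, 89]
Step 2: The number of values is n = 13.
Step 3: Since n is odd, the median is the middle value at position 7: 32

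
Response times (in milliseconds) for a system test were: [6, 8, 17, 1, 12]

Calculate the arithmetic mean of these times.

8.8

Step 1: Sum all values: 6 + 8 + 17 + 1 + 12 = 44
Step 2: Count the number of values: n = 5
Step 3: Mean = sum / n = 44 / 5 = 8.8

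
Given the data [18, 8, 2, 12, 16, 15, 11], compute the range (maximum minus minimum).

16

Step 1: Identify the maximum value: max = 18
Step 2: Identify the minimum value: min = 2
Step 3: Range = max - min = 18 - 2 = 16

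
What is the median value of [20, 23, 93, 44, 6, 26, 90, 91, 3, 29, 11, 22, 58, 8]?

24.5

Step 1: Sort the data in ascending order: [3, 6, 8, 11, 20, 22, 23, 26, 29, 44, 58, 90, 91, 93]
Step 2: The number of values is n = 14.
Step 3: Since n is even, the median is the average of positions 7 and 8:
  Median = (23 + 26) / 2 = 24.5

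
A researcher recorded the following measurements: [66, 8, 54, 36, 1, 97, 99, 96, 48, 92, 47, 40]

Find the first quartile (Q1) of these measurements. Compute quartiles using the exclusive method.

37

Step 1: Sort the data: [1, 8, 36, 40, 47, 48, 54, 66, 92, 96, 97, 99]
Step 2: n = 12
Step 3: Using the exclusive quartile method:
  Q1 = 37
  Q2 (median) = 51
  Q3 = 95
  IQR = Q3 - Q1 = 95 - 37 = 58
Step 4: Q1 = 37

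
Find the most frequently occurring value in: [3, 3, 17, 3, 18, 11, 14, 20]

3

Step 1: Count the frequency of each value:
  3: appears 3 time(s)
  11: appears 1 time(s)
  14: appears 1 time(s)
  17: appears 1 time(s)
  18: appears 1 time(s)
  20: appears 1 time(s)
Step 2: The value 3 appears most frequently (3 times).
Step 3: Mode = 3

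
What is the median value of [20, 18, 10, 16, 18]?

18

Step 1: Sort the data in ascending order: [10, 16, 18, 18, 20]
Step 2: The number of values is n = 5.
Step 3: Since n is odd, the median is the middle value at position 3: 18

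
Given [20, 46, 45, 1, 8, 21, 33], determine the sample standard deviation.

17.3727

Step 1: Compute the mean: 24.8571
Step 2: Sum of squared deviations from the mean: 1810.8571
Step 3: Sample variance = 1810.8571 / 6 = 301.8095
Step 4: Standard deviation = sqrt(301.8095) = 17.3727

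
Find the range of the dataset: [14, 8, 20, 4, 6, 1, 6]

19

Step 1: Identify the maximum value: max = 20
Step 2: Identify the minimum value: min = 1
Step 3: Range = max - min = 20 - 1 = 19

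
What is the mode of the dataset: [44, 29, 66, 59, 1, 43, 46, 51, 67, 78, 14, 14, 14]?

14

Step 1: Count the frequency of each value:
  1: appears 1 time(s)
  14: appears 3 time(s)
  29: appears 1 time(s)
  43: appears 1 time(s)
  44: appears 1 time(s)
  46: appears 1 time(s)
  51: appears 1 time(s)
  59: appears 1 time(s)
  66: appears 1 time(s)
  67: appears 1 time(s)
  78: appears 1 time(s)
Step 2: The value 14 appears most frequently (3 times).
Step 3: Mode = 14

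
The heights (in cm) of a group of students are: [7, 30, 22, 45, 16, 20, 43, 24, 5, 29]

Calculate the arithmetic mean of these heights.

24.1

Step 1: Sum all values: 7 + 30 + 22 + 45 + 16 + 20 + 43 + 24 + 5 + 29 = 241
Step 2: Count the number of values: n = 10
Step 3: Mean = sum / n = 241 / 10 = 24.1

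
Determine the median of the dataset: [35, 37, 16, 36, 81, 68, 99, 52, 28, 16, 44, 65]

40.5

Step 1: Sort the data in ascending order: [16, 16, 28, 35, 36, 37, 44, 52, 65, 68, 81, 99]
Step 2: The number of values is n = 12.
Step 3: Since n is even, the median is the average of positions 6 and 7:
  Median = (37 + 44) / 2 = 40.5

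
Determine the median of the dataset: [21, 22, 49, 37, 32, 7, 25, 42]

28.5

Step 1: Sort the data in ascending order: [7, 21, 22, 25, 32, 37, 42, 49]
Step 2: The number of values is n = 8.
Step 3: Since n is even, the median is the average of positions 4 and 5:
  Median = (25 + 32) / 2 = 28.5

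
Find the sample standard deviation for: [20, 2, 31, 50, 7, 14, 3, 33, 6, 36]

16.5315

Step 1: Compute the mean: 20.2
Step 2: Sum of squared deviations from the mean: 2459.6
Step 3: Sample variance = 2459.6 / 9 = 273.2889
Step 4: Standard deviation = sqrt(273.2889) = 16.5315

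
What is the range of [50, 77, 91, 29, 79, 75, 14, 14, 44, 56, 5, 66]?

86

Step 1: Identify the maximum value: max = 91
Step 2: Identify the minimum value: min = 5
Step 3: Range = max - min = 91 - 5 = 86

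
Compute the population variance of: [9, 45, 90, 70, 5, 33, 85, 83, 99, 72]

1039.09

Step 1: Compute the mean: (9 + 45 + 90 + 70 + 5 + 33 + 85 + 83 + 99 + 72) / 10 = 59.1
Step 2: Compute squared deviations from the mean:
  (9 - 59.1)^2 = 2510.01
  (45 - 59.1)^2 = 198.81
  (90 - 59.1)^2 = 954.81
  (70 - 59.1)^2 = 118.81
  (5 - 59.1)^2 = 2926.81
  (33 - 59.1)^2 = 681.21
  (85 - 59.1)^2 = 670.81
  (83 - 59.1)^2 = 571.21
  (99 - 59.1)^2 = 1592.01
  (72 - 59.1)^2 = 166.41
Step 3: Sum of squared deviations = 10390.9
Step 4: Population variance = 10390.9 / 10 = 1039.09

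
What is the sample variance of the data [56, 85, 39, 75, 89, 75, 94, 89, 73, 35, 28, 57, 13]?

695.4744

Step 1: Compute the mean: (56 + 85 + 39 + 75 + 89 + 75 + 94 + 89 + 73 + 35 + 28 + 57 + 13) / 13 = 62.1538
Step 2: Compute squared deviations from the mean:
  (56 - 62.1538)^2 = 37.8698
  (85 - 62.1538)^2 = 521.9467
  (39 - 62.1538)^2 = 536.1006
  (75 - 62.1538)^2 = 165.0237
  (89 - 62.1538)^2 = 720.716
  (75 - 62.1538)^2 = 165.0237
  (94 - 62.1538)^2 = 1014.1775
  (89 - 62.1538)^2 = 720.716
  (73 - 62.1538)^2 = 117.6391
  (35 - 62.1538)^2 = 737.3314
  (28 - 62.1538)^2 = 1166.4852
  (57 - 62.1538)^2 = 26.5621
  (13 - 62.1538)^2 = 2416.1006
Step 3: Sum of squared deviations = 8345.6923
Step 4: Sample variance = 8345.6923 / 12 = 695.4744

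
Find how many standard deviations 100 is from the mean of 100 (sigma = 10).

0

Step 1: Recall the z-score formula: z = (x - mu) / sigma
Step 2: Substitute values: z = (100 - 100) / 10
Step 3: z = 0 / 10 = 0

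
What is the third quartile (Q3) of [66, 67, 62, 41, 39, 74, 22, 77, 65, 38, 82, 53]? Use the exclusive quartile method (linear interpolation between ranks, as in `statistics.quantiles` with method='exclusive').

72.25

Step 1: Sort the data: [22, 38, 39, 41, 53, 62, 65, 66, 67, 74, 77, 82]
Step 2: n = 12
Step 3: Using the exclusive quartile method:
  Q1 = 39.5
  Q2 (median) = 63.5
  Q3 = 72.25
  IQR = Q3 - Q1 = 72.25 - 39.5 = 32.75
Step 4: Q3 = 72.25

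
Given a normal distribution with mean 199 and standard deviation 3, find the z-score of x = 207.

2.6667

Step 1: Recall the z-score formula: z = (x - mu) / sigma
Step 2: Substitute values: z = (207 - 199) / 3
Step 3: z = 8 / 3 = 2.6667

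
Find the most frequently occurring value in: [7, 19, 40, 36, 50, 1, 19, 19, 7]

19

Step 1: Count the frequency of each value:
  1: appears 1 time(s)
  7: appears 2 time(s)
  19: appears 3 time(s)
  36: appears 1 time(s)
  40: appears 1 time(s)
  50: appears 1 time(s)
Step 2: The value 19 appears most frequently (3 times).
Step 3: Mode = 19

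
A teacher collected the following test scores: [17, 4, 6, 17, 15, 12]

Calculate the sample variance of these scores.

31.7667

Step 1: Compute the mean: (17 + 4 + 6 + 17 + 15 + 12) / 6 = 11.8333
Step 2: Compute squared deviations from the mean:
  (17 - 11.8333)^2 = 26.6944
  (4 - 11.8333)^2 = 61.3611
  (6 - 11.8333)^2 = 34.0278
  (17 - 11.8333)^2 = 26.6944
  (15 - 11.8333)^2 = 10.0278
  (12 - 11.8333)^2 = 0.0278
Step 3: Sum of squared deviations = 158.8333
Step 4: Sample variance = 158.8333 / 5 = 31.7667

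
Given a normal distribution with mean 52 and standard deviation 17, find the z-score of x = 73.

1.2353

Step 1: Recall the z-score formula: z = (x - mu) / sigma
Step 2: Substitute values: z = (73 - 52) / 17
Step 3: z = 21 / 17 = 1.2353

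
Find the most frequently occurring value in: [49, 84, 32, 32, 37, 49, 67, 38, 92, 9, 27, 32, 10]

32

Step 1: Count the frequency of each value:
  9: appears 1 time(s)
  10: appears 1 time(s)
  27: appears 1 time(s)
  32: appears 3 time(s)
  37: appears 1 time(s)
  38: appears 1 time(s)
  49: appears 2 time(s)
  67: appears 1 time(s)
  84: appears 1 time(s)
  92: appears 1 time(s)
Step 2: The value 32 appears most frequently (3 times).
Step 3: Mode = 32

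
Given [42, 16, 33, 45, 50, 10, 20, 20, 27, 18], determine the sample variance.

187.8778

Step 1: Compute the mean: (42 + 16 + 33 + 45 + 50 + 10 + 20 + 20 + 27 + 18) / 10 = 28.1
Step 2: Compute squared deviations from the mean:
  (42 - 28.1)^2 = 193.21
  (16 - 28.1)^2 = 146.41
  (33 - 28.1)^2 = 24.01
  (45 - 28.1)^2 = 285.61
  (50 - 28.1)^2 = 479.61
  (10 - 28.1)^2 = 327.61
  (20 - 28.1)^2 = 65.61
  (20 - 28.1)^2 = 65.61
  (27 - 28.1)^2 = 1.21
  (18 - 28.1)^2 = 102.01
Step 3: Sum of squared deviations = 1690.9
Step 4: Sample variance = 1690.9 / 9 = 187.8778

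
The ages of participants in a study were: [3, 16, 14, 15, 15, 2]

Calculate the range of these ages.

14

Step 1: Identify the maximum value: max = 16
Step 2: Identify the minimum value: min = 2
Step 3: Range = max - min = 16 - 2 = 14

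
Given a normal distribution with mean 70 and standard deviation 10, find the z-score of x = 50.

-2

Step 1: Recall the z-score formula: z = (x - mu) / sigma
Step 2: Substitute values: z = (50 - 70) / 10
Step 3: z = -20 / 10 = -2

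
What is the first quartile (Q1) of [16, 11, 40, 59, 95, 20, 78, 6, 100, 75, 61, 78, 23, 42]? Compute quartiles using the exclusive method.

19

Step 1: Sort the data: [6, 11, 16, 20, 23, 40, 42, 59, 61, 75, 78, 78, 95, 100]
Step 2: n = 14
Step 3: Using the exclusive quartile method:
  Q1 = 19
  Q2 (median) = 50.5
  Q3 = 78
  IQR = Q3 - Q1 = 78 - 19 = 59
Step 4: Q1 = 19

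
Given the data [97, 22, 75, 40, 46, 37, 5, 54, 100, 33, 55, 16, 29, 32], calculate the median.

38.5

Step 1: Sort the data in ascending order: [5, 16, 22, 29, 32, 33, 37, 40, 46, 54, 55, 75, 97, 100]
Step 2: The number of values is n = 14.
Step 3: Since n is even, the median is the average of positions 7 and 8:
  Median = (37 + 40) / 2 = 38.5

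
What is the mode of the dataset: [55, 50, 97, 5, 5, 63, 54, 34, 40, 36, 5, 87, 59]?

5

Step 1: Count the frequency of each value:
  5: appears 3 time(s)
  34: appears 1 time(s)
  36: appears 1 time(s)
  40: appears 1 time(s)
  50: appears 1 time(s)
  54: appears 1 time(s)
  55: appears 1 time(s)
  59: appears 1 time(s)
  63: appears 1 time(s)
  87: appears 1 time(s)
  97: appears 1 time(s)
Step 2: The value 5 appears most frequently (3 times).
Step 3: Mode = 5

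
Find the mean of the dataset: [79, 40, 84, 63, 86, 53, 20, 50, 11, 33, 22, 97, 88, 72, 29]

55.1333

Step 1: Sum all values: 79 + 40 + 84 + 63 + 86 + 53 + 20 + 50 + 11 + 33 + 22 + 97 + 88 + 72 + 29 = 827
Step 2: Count the number of values: n = 15
Step 3: Mean = sum / n = 827 / 15 = 55.1333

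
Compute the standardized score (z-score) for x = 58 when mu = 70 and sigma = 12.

-1

Step 1: Recall the z-score formula: z = (x - mu) / sigma
Step 2: Substitute values: z = (58 - 70) / 12
Step 3: z = -12 / 12 = -1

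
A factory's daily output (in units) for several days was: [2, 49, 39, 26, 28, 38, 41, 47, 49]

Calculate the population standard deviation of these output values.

14.1979

Step 1: Compute the mean: 35.4444
Step 2: Sum of squared deviations from the mean: 1814.2222
Step 3: Population variance = 1814.2222 / 9 = 201.5802
Step 4: Standard deviation = sqrt(201.5802) = 14.1979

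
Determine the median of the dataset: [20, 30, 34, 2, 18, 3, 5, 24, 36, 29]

22

Step 1: Sort the data in ascending order: [2, 3, 5, 18, 20, 24, 29, 30, 34, 36]
Step 2: The number of values is n = 10.
Step 3: Since n is even, the median is the average of positions 5 and 6:
  Median = (20 + 24) / 2 = 22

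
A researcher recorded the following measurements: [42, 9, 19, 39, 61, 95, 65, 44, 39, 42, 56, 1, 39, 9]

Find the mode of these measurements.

39

Step 1: Count the frequency of each value:
  1: appears 1 time(s)
  9: appears 2 time(s)
  19: appears 1 time(s)
  39: appears 3 time(s)
  42: appears 2 time(s)
  44: appears 1 time(s)
  56: appears 1 time(s)
  61: appears 1 time(s)
  65: appears 1 time(s)
  95: appears 1 time(s)
Step 2: The value 39 appears most frequently (3 times).
Step 3: Mode = 39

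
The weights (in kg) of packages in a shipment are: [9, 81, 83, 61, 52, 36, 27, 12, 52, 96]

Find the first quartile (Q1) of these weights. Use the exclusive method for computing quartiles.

23.25

Step 1: Sort the data: [9, 12, 27, 36, 52, 52, 61, 81, 83, 96]
Step 2: n = 10
Step 3: Using the exclusive quartile method:
  Q1 = 23.25
  Q2 (median) = 52
  Q3 = 81.5
  IQR = Q3 - Q1 = 81.5 - 23.25 = 58.25
Step 4: Q1 = 23.25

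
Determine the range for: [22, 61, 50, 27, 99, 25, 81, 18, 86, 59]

81

Step 1: Identify the maximum value: max = 99
Step 2: Identify the minimum value: min = 18
Step 3: Range = max - min = 99 - 18 = 81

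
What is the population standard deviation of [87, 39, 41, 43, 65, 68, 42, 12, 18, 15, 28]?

22.6446

Step 1: Compute the mean: 41.6364
Step 2: Sum of squared deviations from the mean: 5640.5455
Step 3: Population variance = 5640.5455 / 11 = 512.7769
Step 4: Standard deviation = sqrt(512.7769) = 22.6446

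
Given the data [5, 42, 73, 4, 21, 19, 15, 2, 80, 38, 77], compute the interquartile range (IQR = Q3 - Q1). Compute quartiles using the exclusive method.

68

Step 1: Sort the data: [2, 4, 5, 15, 19, 21, 38, 42, 73, 77, 80]
Step 2: n = 11
Step 3: Using the exclusive quartile method:
  Q1 = 5
  Q2 (median) = 21
  Q3 = 73
  IQR = Q3 - Q1 = 73 - 5 = 68
Step 4: IQR = 68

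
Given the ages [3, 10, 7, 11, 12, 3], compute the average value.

7.6667

Step 1: Sum all values: 3 + 10 + 7 + 11 + 12 + 3 = 46
Step 2: Count the number of values: n = 6
Step 3: Mean = sum / n = 46 / 6 = 7.6667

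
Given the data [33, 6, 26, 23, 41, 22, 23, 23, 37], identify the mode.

23

Step 1: Count the frequency of each value:
  6: appears 1 time(s)
  22: appears 1 time(s)
  23: appears 3 time(s)
  26: appears 1 time(s)
  33: appears 1 time(s)
  37: appears 1 time(s)
  41: appears 1 time(s)
Step 2: The value 23 appears most frequently (3 times).
Step 3: Mode = 23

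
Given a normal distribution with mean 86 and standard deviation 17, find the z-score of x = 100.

0.8235

Step 1: Recall the z-score formula: z = (x - mu) / sigma
Step 2: Substitute values: z = (100 - 86) / 17
Step 3: z = 14 / 17 = 0.8235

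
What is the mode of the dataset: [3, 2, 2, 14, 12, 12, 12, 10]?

12

Step 1: Count the frequency of each value:
  2: appears 2 time(s)
  3: appears 1 time(s)
  10: appears 1 time(s)
  12: appears 3 time(s)
  14: appears 1 time(s)
Step 2: The value 12 appears most frequently (3 times).
Step 3: Mode = 12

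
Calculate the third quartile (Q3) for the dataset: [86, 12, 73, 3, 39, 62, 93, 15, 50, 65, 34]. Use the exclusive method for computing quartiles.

73

Step 1: Sort the data: [3, 12, 15, 34, 39, 50, 62, 65, 73, 86, 93]
Step 2: n = 11
Step 3: Using the exclusive quartile method:
  Q1 = 15
  Q2 (median) = 50
  Q3 = 73
  IQR = Q3 - Q1 = 73 - 15 = 58
Step 4: Q3 = 73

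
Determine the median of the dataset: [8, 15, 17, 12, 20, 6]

13.5

Step 1: Sort the data in ascending order: [6, 8, 12, 15, 17, 20]
Step 2: The number of values is n = 6.
Step 3: Since n is even, the median is the average of positions 3 and 4:
  Median = (12 + 15) / 2 = 13.5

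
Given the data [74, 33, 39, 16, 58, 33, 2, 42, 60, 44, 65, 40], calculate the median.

41

Step 1: Sort the data in ascending order: [2, 16, 33, 33, 39, 40, 42, 44, 58, 60, 65, 74]
Step 2: The number of values is n = 12.
Step 3: Since n is even, the median is the average of positions 6 and 7:
  Median = (40 + 42) / 2 = 41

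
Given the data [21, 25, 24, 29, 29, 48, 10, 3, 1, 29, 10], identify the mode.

29

Step 1: Count the frequency of each value:
  1: appears 1 time(s)
  3: appears 1 time(s)
  10: appears 2 time(s)
  21: appears 1 time(s)
  24: appears 1 time(s)
  25: appears 1 time(s)
  29: appears 3 time(s)
  48: appears 1 time(s)
Step 2: The value 29 appears most frequently (3 times).
Step 3: Mode = 29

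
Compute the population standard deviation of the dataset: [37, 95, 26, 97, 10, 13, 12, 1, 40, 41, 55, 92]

33.1867

Step 1: Compute the mean: 43.25
Step 2: Sum of squared deviations from the mean: 13216.25
Step 3: Population variance = 13216.25 / 12 = 1101.3542
Step 4: Standard deviation = sqrt(1101.3542) = 33.1867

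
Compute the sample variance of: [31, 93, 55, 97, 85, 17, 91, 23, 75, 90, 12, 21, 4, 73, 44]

1150.781

Step 1: Compute the mean: (31 + 93 + 55 + 97 + 85 + 17 + 91 + 23 + 75 + 90 + 12 + 21 + 4 + 73 + 44) / 15 = 54.0667
Step 2: Compute squared deviations from the mean:
  (31 - 54.0667)^2 = 532.0711
  (93 - 54.0667)^2 = 1515.8044
  (55 - 54.0667)^2 = 0.8711
  (97 - 54.0667)^2 = 1843.2711
  (85 - 54.0667)^2 = 956.8711
  (17 - 54.0667)^2 = 1373.9378
  (91 - 54.0667)^2 = 1364.0711
  (23 - 54.0667)^2 = 965.1378
  (75 - 54.0667)^2 = 438.2044
  (90 - 54.0667)^2 = 1291.2044
  (12 - 54.0667)^2 = 1769.6044
  (21 - 54.0667)^2 = 1093.4044
  (4 - 54.0667)^2 = 2506.6711
  (73 - 54.0667)^2 = 358.4711
  (44 - 54.0667)^2 = 101.3378
Step 3: Sum of squared deviations = 16110.9333
Step 4: Sample variance = 16110.9333 / 14 = 1150.781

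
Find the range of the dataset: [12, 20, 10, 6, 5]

15

Step 1: Identify the maximum value: max = 20
Step 2: Identify the minimum value: min = 5
Step 3: Range = max - min = 20 - 5 = 15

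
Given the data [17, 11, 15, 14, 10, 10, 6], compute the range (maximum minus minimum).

11

Step 1: Identify the maximum value: max = 17
Step 2: Identify the minimum value: min = 6
Step 3: Range = max - min = 17 - 6 = 11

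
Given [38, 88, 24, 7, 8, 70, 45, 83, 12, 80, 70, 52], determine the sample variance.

917.7197

Step 1: Compute the mean: (38 + 88 + 24 + 7 + 8 + 70 + 45 + 83 + 12 + 80 + 70 + 52) / 12 = 48.0833
Step 2: Compute squared deviations from the mean:
  (38 - 48.0833)^2 = 101.6736
  (88 - 48.0833)^2 = 1593.3403
  (24 - 48.0833)^2 = 580.0069
  (7 - 48.0833)^2 = 1687.8403
  (8 - 48.0833)^2 = 1606.6736
  (70 - 48.0833)^2 = 480.3403
  (45 - 48.0833)^2 = 9.5069
  (83 - 48.0833)^2 = 1219.1736
  (12 - 48.0833)^2 = 1302.0069
  (80 - 48.0833)^2 = 1018.6736
  (70 - 48.0833)^2 = 480.3403
  (52 - 48.0833)^2 = 15.3403
Step 3: Sum of squared deviations = 10094.9167
Step 4: Sample variance = 10094.9167 / 11 = 917.7197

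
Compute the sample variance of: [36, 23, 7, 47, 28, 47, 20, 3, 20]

244.5

Step 1: Compute the mean: (36 + 23 + 7 + 47 + 28 + 47 + 20 + 3 + 20) / 9 = 25.6667
Step 2: Compute squared deviations from the mean:
  (36 - 25.6667)^2 = 106.7778
  (23 - 25.6667)^2 = 7.1111
  (7 - 25.6667)^2 = 348.4444
  (47 - 25.6667)^2 = 455.1111
  (28 - 25.6667)^2 = 5.4444
  (47 - 25.6667)^2 = 455.1111
  (20 - 25.6667)^2 = 32.1111
  (3 - 25.6667)^2 = 513.7778
  (20 - 25.6667)^2 = 32.1111
Step 3: Sum of squared deviations = 1956
Step 4: Sample variance = 1956 / 8 = 244.5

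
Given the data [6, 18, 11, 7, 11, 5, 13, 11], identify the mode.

11

Step 1: Count the frequency of each value:
  5: appears 1 time(s)
  6: appears 1 time(s)
  7: appears 1 time(s)
  11: appears 3 time(s)
  13: appears 1 time(s)
  18: appears 1 time(s)
Step 2: The value 11 appears most frequently (3 times).
Step 3: Mode = 11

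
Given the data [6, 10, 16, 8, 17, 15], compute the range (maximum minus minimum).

11

Step 1: Identify the maximum value: max = 17
Step 2: Identify the minimum value: min = 6
Step 3: Range = max - min = 17 - 6 = 11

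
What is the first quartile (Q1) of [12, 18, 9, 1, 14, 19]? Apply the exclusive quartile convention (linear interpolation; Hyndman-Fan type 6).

7

Step 1: Sort the data: [1, 9, 12, 14, 18, 19]
Step 2: n = 6
Step 3: Using the exclusive quartile method:
  Q1 = 7
  Q2 (median) = 13
  Q3 = 18.25
  IQR = Q3 - Q1 = 18.25 - 7 = 11.25
Step 4: Q1 = 7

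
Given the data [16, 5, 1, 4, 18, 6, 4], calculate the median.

5

Step 1: Sort the data in ascending order: [1, 4, 4, 5, 6, 16, 18]
Step 2: The number of values is n = 7.
Step 3: Since n is odd, the median is the middle value at position 4: 5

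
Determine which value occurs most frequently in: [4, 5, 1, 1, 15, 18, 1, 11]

1

Step 1: Count the frequency of each value:
  1: appears 3 time(s)
  4: appears 1 time(s)
  5: appears 1 time(s)
  11: appears 1 time(s)
  15: appears 1 time(s)
  18: appears 1 time(s)
Step 2: The value 1 appears most frequently (3 times).
Step 3: Mode = 1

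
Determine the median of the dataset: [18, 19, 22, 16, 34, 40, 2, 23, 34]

22

Step 1: Sort the data in ascending order: [2, 16, 18, 19, 22, 23, 34, 34, 40]
Step 2: The number of values is n = 9.
Step 3: Since n is odd, the median is the middle value at position 5: 22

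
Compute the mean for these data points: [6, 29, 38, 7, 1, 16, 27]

17.7143

Step 1: Sum all values: 6 + 29 + 38 + 7 + 1 + 16 + 27 = 124
Step 2: Count the number of values: n = 7
Step 3: Mean = sum / n = 124 / 7 = 17.7143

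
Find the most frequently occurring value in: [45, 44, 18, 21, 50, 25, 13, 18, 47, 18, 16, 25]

18

Step 1: Count the frequency of each value:
  13: appears 1 time(s)
  16: appears 1 time(s)
  18: appears 3 time(s)
  21: appears 1 time(s)
  25: appears 2 time(s)
  44: appears 1 time(s)
  45: appears 1 time(s)
  47: appears 1 time(s)
  50: appears 1 time(s)
Step 2: The value 18 appears most frequently (3 times).
Step 3: Mode = 18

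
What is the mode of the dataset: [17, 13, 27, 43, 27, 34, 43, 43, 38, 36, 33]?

43

Step 1: Count the frequency of each value:
  13: appears 1 time(s)
  17: appears 1 time(s)
  27: appears 2 time(s)
  33: appears 1 time(s)
  34: appears 1 time(s)
  36: appears 1 time(s)
  38: appears 1 time(s)
  43: appears 3 time(s)
Step 2: The value 43 appears most frequently (3 times).
Step 3: Mode = 43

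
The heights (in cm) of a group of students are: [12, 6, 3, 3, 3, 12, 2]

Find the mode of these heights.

3

Step 1: Count the frequency of each value:
  2: appears 1 time(s)
  3: appears 3 time(s)
  6: appears 1 time(s)
  12: appears 2 time(s)
Step 2: The value 3 appears most frequently (3 times).
Step 3: Mode = 3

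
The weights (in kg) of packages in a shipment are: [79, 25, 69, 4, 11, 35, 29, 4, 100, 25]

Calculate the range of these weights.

96

Step 1: Identify the maximum value: max = 100
Step 2: Identify the minimum value: min = 4
Step 3: Range = max - min = 100 - 4 = 96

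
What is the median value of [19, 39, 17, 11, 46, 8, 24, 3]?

18

Step 1: Sort the data in ascending order: [3, 8, 11, 17, 19, 24, 39, 46]
Step 2: The number of values is n = 8.
Step 3: Since n is even, the median is the average of positions 4 and 5:
  Median = (17 + 19) / 2 = 18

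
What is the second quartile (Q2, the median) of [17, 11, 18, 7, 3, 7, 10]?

10

Step 1: Sort the data: [3, 7, 7, 10, 11, 17, 18]
Step 2: n = 7
Step 3: Q2 is the median. Since n is odd, it is the middle value at position 4: 10
Step 4: Q2 = 10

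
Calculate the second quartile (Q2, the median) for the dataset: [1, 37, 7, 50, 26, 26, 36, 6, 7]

26

Step 1: Sort the data: [1, 6, 7, 7, 26, 26, 36, 37, 50]
Step 2: n = 9
Step 3: Q2 is the median. Since n is odd, it is the middle value at position 5: 26
Step 4: Q2 = 26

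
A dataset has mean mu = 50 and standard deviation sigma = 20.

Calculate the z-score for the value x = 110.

3

Step 1: Recall the z-score formula: z = (x - mu) / sigma
Step 2: Substitute values: z = (110 - 50) / 20
Step 3: z = 60 / 20 = 3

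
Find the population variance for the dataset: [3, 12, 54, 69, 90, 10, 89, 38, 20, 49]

936.04

Step 1: Compute the mean: (3 + 12 + 54 + 69 + 90 + 10 + 89 + 38 + 20 + 49) / 10 = 43.4
Step 2: Compute squared deviations from the mean:
  (3 - 43.4)^2 = 1632.16
  (12 - 43.4)^2 = 985.96
  (54 - 43.4)^2 = 112.36
  (69 - 43.4)^2 = 655.36
  (90 - 43.4)^2 = 2171.56
  (10 - 43.4)^2 = 1115.56
  (89 - 43.4)^2 = 2079.36
  (38 - 43.4)^2 = 29.16
  (20 - 43.4)^2 = 547.56
  (49 - 43.4)^2 = 31.36
Step 3: Sum of squared deviations = 9360.4
Step 4: Population variance = 9360.4 / 10 = 936.04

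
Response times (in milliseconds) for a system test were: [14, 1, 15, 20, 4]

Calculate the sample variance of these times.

63.7

Step 1: Compute the mean: (14 + 1 + 15 + 20 + 4) / 5 = 10.8
Step 2: Compute squared deviations from the mean:
  (14 - 10.8)^2 = 10.24
  (1 - 10.8)^2 = 96.04
  (15 - 10.8)^2 = 17.64
  (20 - 10.8)^2 = 84.64
  (4 - 10.8)^2 = 46.24
Step 3: Sum of squared deviations = 254.8
Step 4: Sample variance = 254.8 / 4 = 63.7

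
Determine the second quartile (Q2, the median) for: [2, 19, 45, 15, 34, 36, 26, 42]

30

Step 1: Sort the data: [2, 15, 19, 26, 34, 36, 42, 45]
Step 2: n = 8
Step 3: Q2 is the median. Since n is even, it is the average of the values at positions 4 and 5:
  Q2 = (26 + 34) / 2 = 30
Step 4: Q2 = 30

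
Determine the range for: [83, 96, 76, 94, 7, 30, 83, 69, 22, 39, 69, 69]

89

Step 1: Identify the maximum value: max = 96
Step 2: Identify the minimum value: min = 7
Step 3: Range = max - min = 96 - 7 = 89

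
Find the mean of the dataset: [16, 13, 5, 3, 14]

10.2

Step 1: Sum all values: 16 + 13 + 5 + 3 + 14 = 51
Step 2: Count the number of values: n = 5
Step 3: Mean = sum / n = 51 / 5 = 10.2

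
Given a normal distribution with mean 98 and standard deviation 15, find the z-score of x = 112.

0.9333

Step 1: Recall the z-score formula: z = (x - mu) / sigma
Step 2: Substitute values: z = (112 - 98) / 15
Step 3: z = 14 / 15 = 0.9333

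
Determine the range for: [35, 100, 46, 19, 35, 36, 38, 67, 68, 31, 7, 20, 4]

96

Step 1: Identify the maximum value: max = 100
Step 2: Identify the minimum value: min = 4
Step 3: Range = max - min = 100 - 4 = 96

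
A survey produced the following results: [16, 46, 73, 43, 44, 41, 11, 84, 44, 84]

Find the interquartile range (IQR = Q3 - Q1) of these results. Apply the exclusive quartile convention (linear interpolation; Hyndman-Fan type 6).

41

Step 1: Sort the data: [11, 16, 41, 43, 44, 44, 46, 73, 84, 84]
Step 2: n = 10
Step 3: Using the exclusive quartile method:
  Q1 = 34.75
  Q2 (median) = 44
  Q3 = 75.75
  IQR = Q3 - Q1 = 75.75 - 34.75 = 41
Step 4: IQR = 41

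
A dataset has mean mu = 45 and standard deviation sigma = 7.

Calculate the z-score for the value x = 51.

0.8571

Step 1: Recall the z-score formula: z = (x - mu) / sigma
Step 2: Substitute values: z = (51 - 45) / 7
Step 3: z = 6 / 7 = 0.8571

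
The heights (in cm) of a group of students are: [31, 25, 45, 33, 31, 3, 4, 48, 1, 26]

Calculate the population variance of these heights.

256.61

Step 1: Compute the mean: (31 + 25 + 45 + 33 + 31 + 3 + 4 + 48 + 1 + 26) / 10 = 24.7
Step 2: Compute squared deviations from the mean:
  (31 - 24.7)^2 = 39.69
  (25 - 24.7)^2 = 0.09
  (45 - 24.7)^2 = 412.09
  (33 - 24.7)^2 = 68.89
  (31 - 24.7)^2 = 39.69
  (3 - 24.7)^2 = 470.89
  (4 - 24.7)^2 = 428.49
  (48 - 24.7)^2 = 542.89
  (1 - 24.7)^2 = 561.69
  (26 - 24.7)^2 = 1.69
Step 3: Sum of squared deviations = 2566.1
Step 4: Population variance = 2566.1 / 10 = 256.61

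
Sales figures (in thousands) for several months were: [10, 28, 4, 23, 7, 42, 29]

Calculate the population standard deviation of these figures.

12.8825

Step 1: Compute the mean: 20.4286
Step 2: Sum of squared deviations from the mean: 1161.7143
Step 3: Population variance = 1161.7143 / 7 = 165.9592
Step 4: Standard deviation = sqrt(165.9592) = 12.8825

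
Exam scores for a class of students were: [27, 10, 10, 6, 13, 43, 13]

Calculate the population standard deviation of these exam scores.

12.105

Step 1: Compute the mean: 17.4286
Step 2: Sum of squared deviations from the mean: 1025.7143
Step 3: Population variance = 1025.7143 / 7 = 146.5306
Step 4: Standard deviation = sqrt(146.5306) = 12.105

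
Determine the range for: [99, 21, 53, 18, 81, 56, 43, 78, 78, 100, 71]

82

Step 1: Identify the maximum value: max = 100
Step 2: Identify the minimum value: min = 18
Step 3: Range = max - min = 100 - 18 = 82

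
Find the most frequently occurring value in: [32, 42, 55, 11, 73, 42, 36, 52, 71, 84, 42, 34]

42

Step 1: Count the frequency of each value:
  11: appears 1 time(s)
  32: appears 1 time(s)
  34: appears 1 time(s)
  36: appears 1 time(s)
  42: appears 3 time(s)
  52: appears 1 time(s)
  55: appears 1 time(s)
  71: appears 1 time(s)
  73: appears 1 time(s)
  84: appears 1 time(s)
Step 2: The value 42 appears most frequently (3 times).
Step 3: Mode = 42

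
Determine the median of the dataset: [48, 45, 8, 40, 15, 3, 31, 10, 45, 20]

25.5

Step 1: Sort the data in ascending order: [3, 8, 10, 15, 20, 31, 40, 45, 45, 48]
Step 2: The number of values is n = 10.
Step 3: Since n is even, the median is the average of positions 5 and 6:
  Median = (20 + 31) / 2 = 25.5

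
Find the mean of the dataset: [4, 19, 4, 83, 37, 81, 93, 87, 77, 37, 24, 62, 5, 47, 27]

45.8

Step 1: Sum all values: 4 + 19 + 4 + 83 + 37 + 81 + 93 + 87 + 77 + 37 + 24 + 62 + 5 + 47 + 27 = 687
Step 2: Count the number of values: n = 15
Step 3: Mean = sum / n = 687 / 15 = 45.8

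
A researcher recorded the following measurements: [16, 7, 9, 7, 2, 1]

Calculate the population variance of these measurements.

24.3333

Step 1: Compute the mean: (16 + 7 + 9 + 7 + 2 + 1) / 6 = 7
Step 2: Compute squared deviations from the mean:
  (16 - 7)^2 = 81
  (7 - 7)^2 = 0
  (9 - 7)^2 = 4
  (7 - 7)^2 = 0
  (2 - 7)^2 = 25
  (1 - 7)^2 = 36
Step 3: Sum of squared deviations = 146
Step 4: Population variance = 146 / 6 = 24.3333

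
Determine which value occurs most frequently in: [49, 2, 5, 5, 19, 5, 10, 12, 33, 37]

5

Step 1: Count the frequency of each value:
  2: appears 1 time(s)
  5: appears 3 time(s)
  10: appears 1 time(s)
  12: appears 1 time(s)
  19: appears 1 time(s)
  33: appears 1 time(s)
  37: appears 1 time(s)
  49: appears 1 time(s)
Step 2: The value 5 appears most frequently (3 times).
Step 3: Mode = 5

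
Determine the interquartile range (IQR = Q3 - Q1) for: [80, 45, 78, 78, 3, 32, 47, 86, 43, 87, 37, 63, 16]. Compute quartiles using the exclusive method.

44.5

Step 1: Sort the data: [3, 16, 32, 37, 43, 45, 47, 63, 78, 78, 80, 86, 87]
Step 2: n = 13
Step 3: Using the exclusive quartile method:
  Q1 = 34.5
  Q2 (median) = 47
  Q3 = 79
  IQR = Q3 - Q1 = 79 - 34.5 = 44.5
Step 4: IQR = 44.5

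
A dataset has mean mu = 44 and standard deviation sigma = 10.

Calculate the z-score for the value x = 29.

-1.5

Step 1: Recall the z-score formula: z = (x - mu) / sigma
Step 2: Substitute values: z = (29 - 44) / 10
Step 3: z = -15 / 10 = -1.5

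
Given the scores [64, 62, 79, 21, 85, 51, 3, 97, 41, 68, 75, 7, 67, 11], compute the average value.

52.2143

Step 1: Sum all values: 64 + 62 + 79 + 21 + 85 + 51 + 3 + 97 + 41 + 68 + 75 + 7 + 67 + 11 = 731
Step 2: Count the number of values: n = 14
Step 3: Mean = sum / n = 731 / 14 = 52.2143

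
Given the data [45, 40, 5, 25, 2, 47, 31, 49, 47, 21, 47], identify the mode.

47

Step 1: Count the frequency of each value:
  2: appears 1 time(s)
  5: appears 1 time(s)
  21: appears 1 time(s)
  25: appears 1 time(s)
  31: appears 1 time(s)
  40: appears 1 time(s)
  45: appears 1 time(s)
  47: appears 3 time(s)
  49: appears 1 time(s)
Step 2: The value 47 appears most frequently (3 times).
Step 3: Mode = 47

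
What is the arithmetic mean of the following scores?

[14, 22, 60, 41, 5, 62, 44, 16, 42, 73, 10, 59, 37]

37.3077

Step 1: Sum all values: 14 + 22 + 60 + 41 + 5 + 62 + 44 + 16 + 42 + 73 + 10 + 59 + 37 = 485
Step 2: Count the number of values: n = 13
Step 3: Mean = sum / n = 485 / 13 = 37.3077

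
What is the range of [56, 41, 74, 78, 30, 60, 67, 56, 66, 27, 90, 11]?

79

Step 1: Identify the maximum value: max = 90
Step 2: Identify the minimum value: min = 11
Step 3: Range = max - min = 90 - 11 = 79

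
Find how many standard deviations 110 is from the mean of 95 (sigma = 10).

1.5

Step 1: Recall the z-score formula: z = (x - mu) / sigma
Step 2: Substitute values: z = (110 - 95) / 10
Step 3: z = 15 / 10 = 1.5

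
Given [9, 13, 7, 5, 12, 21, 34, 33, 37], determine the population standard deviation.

11.8977

Step 1: Compute the mean: 19
Step 2: Sum of squared deviations from the mean: 1274
Step 3: Population variance = 1274 / 9 = 141.5556
Step 4: Standard deviation = sqrt(141.5556) = 11.8977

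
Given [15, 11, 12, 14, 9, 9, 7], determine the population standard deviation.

2.6726

Step 1: Compute the mean: 11
Step 2: Sum of squared deviations from the mean: 50
Step 3: Population variance = 50 / 7 = 7.1429
Step 4: Standard deviation = sqrt(7.1429) = 2.6726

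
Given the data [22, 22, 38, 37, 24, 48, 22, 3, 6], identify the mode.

22

Step 1: Count the frequency of each value:
  3: appears 1 time(s)
  6: appears 1 time(s)
  22: appears 3 time(s)
  24: appears 1 time(s)
  37: appears 1 time(s)
  38: appears 1 time(s)
  48: appears 1 time(s)
Step 2: The value 22 appears most frequently (3 times).
Step 3: Mode = 22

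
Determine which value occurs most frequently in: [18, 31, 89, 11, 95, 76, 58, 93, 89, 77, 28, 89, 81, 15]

89

Step 1: Count the frequency of each value:
  11: appears 1 time(s)
  15: appears 1 time(s)
  18: appears 1 time(s)
  28: appears 1 time(s)
  31: appears 1 time(s)
  58: appears 1 time(s)
  76: appears 1 time(s)
  77: appears 1 time(s)
  81: appears 1 time(s)
  89: appears 3 time(s)
  93: appears 1 time(s)
  95: appears 1 time(s)
Step 2: The value 89 appears most frequently (3 times).
Step 3: Mode = 89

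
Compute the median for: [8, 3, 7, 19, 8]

8

Step 1: Sort the data in ascending order: [3, 7, 8, 8, 19]
Step 2: The number of values is n = 5.
Step 3: Since n is odd, the median is the middle value at position 3: 8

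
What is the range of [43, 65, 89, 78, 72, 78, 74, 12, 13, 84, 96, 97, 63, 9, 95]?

88

Step 1: Identify the maximum value: max = 97
Step 2: Identify the minimum value: min = 9
Step 3: Range = max - min = 97 - 9 = 88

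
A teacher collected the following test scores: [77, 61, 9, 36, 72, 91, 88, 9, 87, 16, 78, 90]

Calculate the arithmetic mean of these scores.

59.5

Step 1: Sum all values: 77 + 61 + 9 + 36 + 72 + 91 + 88 + 9 + 87 + 16 + 78 + 90 = 714
Step 2: Count the number of values: n = 12
Step 3: Mean = sum / n = 714 / 12 = 59.5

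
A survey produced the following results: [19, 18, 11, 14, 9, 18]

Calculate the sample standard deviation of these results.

4.1673

Step 1: Compute the mean: 14.8333
Step 2: Sum of squared deviations from the mean: 86.8333
Step 3: Sample variance = 86.8333 / 5 = 17.3667
Step 4: Standard deviation = sqrt(17.3667) = 4.1673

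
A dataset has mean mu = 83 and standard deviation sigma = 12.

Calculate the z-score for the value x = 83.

0

Step 1: Recall the z-score formula: z = (x - mu) / sigma
Step 2: Substitute values: z = (83 - 83) / 12
Step 3: z = 0 / 12 = 0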